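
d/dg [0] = 0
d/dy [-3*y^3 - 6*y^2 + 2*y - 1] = -9*y^2 - 12*y + 2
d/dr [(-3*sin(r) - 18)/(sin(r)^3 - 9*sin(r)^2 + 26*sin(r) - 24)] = 3*(2*sin(r)^3 + 9*sin(r)^2 - 108*sin(r) + 180)*cos(r)/(sin(r)^3 - 9*sin(r)^2 + 26*sin(r) - 24)^2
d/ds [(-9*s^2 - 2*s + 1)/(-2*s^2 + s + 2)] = (-13*s^2 - 32*s - 5)/(4*s^4 - 4*s^3 - 7*s^2 + 4*s + 4)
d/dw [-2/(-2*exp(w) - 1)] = -4*exp(w)/(2*exp(w) + 1)^2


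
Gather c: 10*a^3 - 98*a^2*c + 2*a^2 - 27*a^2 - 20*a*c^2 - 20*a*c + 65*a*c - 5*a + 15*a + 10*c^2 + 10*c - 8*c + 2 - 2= 10*a^3 - 25*a^2 + 10*a + c^2*(10 - 20*a) + c*(-98*a^2 + 45*a + 2)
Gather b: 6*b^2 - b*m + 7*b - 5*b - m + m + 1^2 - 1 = 6*b^2 + b*(2 - m)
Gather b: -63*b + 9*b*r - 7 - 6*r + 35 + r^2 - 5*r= b*(9*r - 63) + r^2 - 11*r + 28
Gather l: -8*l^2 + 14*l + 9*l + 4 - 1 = -8*l^2 + 23*l + 3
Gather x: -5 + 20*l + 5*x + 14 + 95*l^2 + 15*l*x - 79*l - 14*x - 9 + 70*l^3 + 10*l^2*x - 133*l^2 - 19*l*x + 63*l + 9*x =70*l^3 - 38*l^2 + 4*l + x*(10*l^2 - 4*l)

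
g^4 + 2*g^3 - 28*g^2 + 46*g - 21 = (g - 3)*(g - 1)^2*(g + 7)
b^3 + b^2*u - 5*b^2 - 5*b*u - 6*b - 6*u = (b - 6)*(b + 1)*(b + u)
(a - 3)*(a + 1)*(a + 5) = a^3 + 3*a^2 - 13*a - 15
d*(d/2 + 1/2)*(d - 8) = d^3/2 - 7*d^2/2 - 4*d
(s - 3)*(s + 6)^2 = s^3 + 9*s^2 - 108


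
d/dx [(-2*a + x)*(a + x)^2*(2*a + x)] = -8*a^3 - 6*a^2*x + 6*a*x^2 + 4*x^3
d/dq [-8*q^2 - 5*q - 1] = -16*q - 5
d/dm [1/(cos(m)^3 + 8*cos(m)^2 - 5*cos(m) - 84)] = (3*cos(m)^2 + 16*cos(m) - 5)*sin(m)/(cos(m)^3 + 8*cos(m)^2 - 5*cos(m) - 84)^2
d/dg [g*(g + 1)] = 2*g + 1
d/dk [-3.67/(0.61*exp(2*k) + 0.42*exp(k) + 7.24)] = (4.4774*exp(k) + 1.5414)*exp(k)/(0.61*exp(2*k) + 0.42*exp(k) + 7.24)^2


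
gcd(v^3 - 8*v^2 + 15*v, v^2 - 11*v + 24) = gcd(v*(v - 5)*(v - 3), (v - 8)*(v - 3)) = v - 3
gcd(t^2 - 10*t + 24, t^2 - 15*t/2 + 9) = t - 6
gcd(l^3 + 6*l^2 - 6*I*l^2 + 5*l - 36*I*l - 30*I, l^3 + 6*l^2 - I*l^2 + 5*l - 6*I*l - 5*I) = l^2 + 6*l + 5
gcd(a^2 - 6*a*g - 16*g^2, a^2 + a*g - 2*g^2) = a + 2*g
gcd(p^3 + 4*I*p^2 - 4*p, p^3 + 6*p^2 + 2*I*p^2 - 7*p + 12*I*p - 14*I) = p + 2*I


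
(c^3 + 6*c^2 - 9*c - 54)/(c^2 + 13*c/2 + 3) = 2*(c^2 - 9)/(2*c + 1)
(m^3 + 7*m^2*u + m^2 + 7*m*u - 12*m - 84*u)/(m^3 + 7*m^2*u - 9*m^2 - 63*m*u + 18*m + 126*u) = (m + 4)/(m - 6)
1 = 1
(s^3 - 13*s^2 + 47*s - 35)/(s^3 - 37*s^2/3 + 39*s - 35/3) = 3*(s - 1)/(3*s - 1)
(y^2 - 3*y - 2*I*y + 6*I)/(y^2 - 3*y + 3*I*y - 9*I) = (y - 2*I)/(y + 3*I)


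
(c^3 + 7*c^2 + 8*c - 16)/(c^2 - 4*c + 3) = (c^2 + 8*c + 16)/(c - 3)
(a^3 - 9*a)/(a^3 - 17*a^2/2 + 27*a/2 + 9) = 2*a*(a + 3)/(2*a^2 - 11*a - 6)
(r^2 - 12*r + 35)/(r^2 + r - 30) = (r - 7)/(r + 6)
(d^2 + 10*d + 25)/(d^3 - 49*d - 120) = (d + 5)/(d^2 - 5*d - 24)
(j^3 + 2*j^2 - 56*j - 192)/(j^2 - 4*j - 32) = j + 6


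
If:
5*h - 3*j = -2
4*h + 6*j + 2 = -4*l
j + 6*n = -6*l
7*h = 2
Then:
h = 2/7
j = 8/7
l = -5/2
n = 97/42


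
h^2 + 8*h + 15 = (h + 3)*(h + 5)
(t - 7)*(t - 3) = t^2 - 10*t + 21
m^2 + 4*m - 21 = (m - 3)*(m + 7)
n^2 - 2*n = n*(n - 2)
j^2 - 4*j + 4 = (j - 2)^2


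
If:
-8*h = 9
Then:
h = -9/8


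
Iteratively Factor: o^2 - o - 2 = (o + 1)*(o - 2)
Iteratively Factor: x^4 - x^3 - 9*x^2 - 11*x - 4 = (x - 4)*(x^3 + 3*x^2 + 3*x + 1) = (x - 4)*(x + 1)*(x^2 + 2*x + 1) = (x - 4)*(x + 1)^2*(x + 1)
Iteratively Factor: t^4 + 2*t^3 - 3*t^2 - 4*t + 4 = (t - 1)*(t^3 + 3*t^2 - 4) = (t - 1)*(t + 2)*(t^2 + t - 2) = (t - 1)^2*(t + 2)*(t + 2)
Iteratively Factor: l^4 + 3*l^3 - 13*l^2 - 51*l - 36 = (l - 4)*(l^3 + 7*l^2 + 15*l + 9) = (l - 4)*(l + 1)*(l^2 + 6*l + 9) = (l - 4)*(l + 1)*(l + 3)*(l + 3)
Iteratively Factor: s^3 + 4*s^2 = (s + 4)*(s^2) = s*(s + 4)*(s)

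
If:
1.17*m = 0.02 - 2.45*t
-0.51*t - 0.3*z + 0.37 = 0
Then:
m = 1.23177476118653*z - 1.50209485503603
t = 0.725490196078431 - 0.588235294117647*z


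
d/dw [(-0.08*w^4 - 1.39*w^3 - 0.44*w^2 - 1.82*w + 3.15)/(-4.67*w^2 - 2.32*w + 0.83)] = (0.7472*w^5 + 7.0481*w^4 + 6.184*w^3 - 10.9397*w^2 + 28.6906*w + 5.7974)/(21.8089*w^4 + 21.6688*w^3 - 2.3698*w^2 - 3.8512*w + 0.6889)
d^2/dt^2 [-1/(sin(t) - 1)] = (sin(t) + 2)/(sin(t) - 1)^2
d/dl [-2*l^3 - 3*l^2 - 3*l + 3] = -6*l^2 - 6*l - 3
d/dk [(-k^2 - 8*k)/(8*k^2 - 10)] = (16*k^2 + 5*k + 20)/(16*k^4 - 40*k^2 + 25)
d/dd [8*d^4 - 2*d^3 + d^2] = 2*d*(16*d^2 - 3*d + 1)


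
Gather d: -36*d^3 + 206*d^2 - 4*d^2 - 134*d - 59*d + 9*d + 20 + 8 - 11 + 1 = -36*d^3 + 202*d^2 - 184*d + 18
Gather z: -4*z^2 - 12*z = -4*z^2 - 12*z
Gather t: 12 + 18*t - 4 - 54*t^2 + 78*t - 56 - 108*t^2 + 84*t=-162*t^2 + 180*t - 48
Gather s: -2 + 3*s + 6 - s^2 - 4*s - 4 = -s^2 - s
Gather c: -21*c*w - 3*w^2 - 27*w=-21*c*w - 3*w^2 - 27*w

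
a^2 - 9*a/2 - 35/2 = (a - 7)*(a + 5/2)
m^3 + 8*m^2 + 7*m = m*(m + 1)*(m + 7)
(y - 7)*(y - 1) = y^2 - 8*y + 7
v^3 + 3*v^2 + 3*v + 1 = (v + 1)^3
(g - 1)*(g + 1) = g^2 - 1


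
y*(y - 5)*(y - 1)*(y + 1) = y^4 - 5*y^3 - y^2 + 5*y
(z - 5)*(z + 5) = z^2 - 25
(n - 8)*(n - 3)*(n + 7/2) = n^3 - 15*n^2/2 - 29*n/2 + 84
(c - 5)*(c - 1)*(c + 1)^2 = c^4 - 4*c^3 - 6*c^2 + 4*c + 5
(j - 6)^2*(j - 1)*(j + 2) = j^4 - 11*j^3 + 22*j^2 + 60*j - 72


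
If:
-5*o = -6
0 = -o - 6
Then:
No Solution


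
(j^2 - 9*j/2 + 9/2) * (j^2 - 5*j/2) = j^4 - 7*j^3 + 63*j^2/4 - 45*j/4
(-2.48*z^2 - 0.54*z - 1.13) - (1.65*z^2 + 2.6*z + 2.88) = -4.13*z^2 - 3.14*z - 4.01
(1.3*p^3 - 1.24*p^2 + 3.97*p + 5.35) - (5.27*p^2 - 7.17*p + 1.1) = 1.3*p^3 - 6.51*p^2 + 11.14*p + 4.25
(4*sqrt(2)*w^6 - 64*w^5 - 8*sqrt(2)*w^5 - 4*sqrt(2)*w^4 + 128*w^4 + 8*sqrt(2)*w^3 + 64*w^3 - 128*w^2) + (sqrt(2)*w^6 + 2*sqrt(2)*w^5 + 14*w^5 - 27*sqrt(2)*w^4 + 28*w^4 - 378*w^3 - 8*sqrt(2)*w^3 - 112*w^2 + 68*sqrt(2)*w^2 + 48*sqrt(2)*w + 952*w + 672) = 5*sqrt(2)*w^6 - 50*w^5 - 6*sqrt(2)*w^5 - 31*sqrt(2)*w^4 + 156*w^4 - 314*w^3 - 240*w^2 + 68*sqrt(2)*w^2 + 48*sqrt(2)*w + 952*w + 672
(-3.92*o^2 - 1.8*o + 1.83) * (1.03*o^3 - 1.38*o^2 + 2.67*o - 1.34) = -4.0376*o^5 + 3.5556*o^4 - 6.0975*o^3 - 2.0786*o^2 + 7.2981*o - 2.4522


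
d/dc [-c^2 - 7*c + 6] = -2*c - 7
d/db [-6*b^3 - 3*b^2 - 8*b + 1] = -18*b^2 - 6*b - 8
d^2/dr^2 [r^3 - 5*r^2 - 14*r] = 6*r - 10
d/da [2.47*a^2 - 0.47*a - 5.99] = 4.94*a - 0.47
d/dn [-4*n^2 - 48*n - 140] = -8*n - 48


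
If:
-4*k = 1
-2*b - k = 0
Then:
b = 1/8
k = -1/4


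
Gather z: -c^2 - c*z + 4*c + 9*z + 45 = -c^2 + 4*c + z*(9 - c) + 45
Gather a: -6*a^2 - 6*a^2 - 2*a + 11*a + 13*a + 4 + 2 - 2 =-12*a^2 + 22*a + 4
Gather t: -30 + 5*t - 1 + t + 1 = 6*t - 30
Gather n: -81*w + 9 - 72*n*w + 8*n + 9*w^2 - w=n*(8 - 72*w) + 9*w^2 - 82*w + 9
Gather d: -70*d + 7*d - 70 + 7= -63*d - 63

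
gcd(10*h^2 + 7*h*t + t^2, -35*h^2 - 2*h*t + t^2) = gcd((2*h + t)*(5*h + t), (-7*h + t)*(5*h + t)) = 5*h + t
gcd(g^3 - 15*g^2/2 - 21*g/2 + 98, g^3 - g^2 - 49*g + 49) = g - 7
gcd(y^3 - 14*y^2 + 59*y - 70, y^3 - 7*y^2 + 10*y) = y^2 - 7*y + 10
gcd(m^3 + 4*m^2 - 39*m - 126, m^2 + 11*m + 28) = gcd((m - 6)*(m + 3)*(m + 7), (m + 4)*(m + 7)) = m + 7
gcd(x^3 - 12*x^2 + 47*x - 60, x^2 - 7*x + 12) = x^2 - 7*x + 12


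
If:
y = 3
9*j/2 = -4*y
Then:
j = -8/3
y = 3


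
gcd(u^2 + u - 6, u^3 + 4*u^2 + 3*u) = u + 3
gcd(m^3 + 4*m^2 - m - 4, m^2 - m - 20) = m + 4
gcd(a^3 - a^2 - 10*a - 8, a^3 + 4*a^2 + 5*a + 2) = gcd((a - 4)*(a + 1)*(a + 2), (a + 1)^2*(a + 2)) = a^2 + 3*a + 2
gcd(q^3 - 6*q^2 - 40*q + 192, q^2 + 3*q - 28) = q - 4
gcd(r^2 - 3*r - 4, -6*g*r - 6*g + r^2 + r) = r + 1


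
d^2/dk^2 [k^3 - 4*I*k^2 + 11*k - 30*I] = 6*k - 8*I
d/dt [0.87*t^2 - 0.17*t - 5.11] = 1.74*t - 0.17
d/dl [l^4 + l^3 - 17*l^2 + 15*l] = 4*l^3 + 3*l^2 - 34*l + 15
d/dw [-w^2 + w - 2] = 1 - 2*w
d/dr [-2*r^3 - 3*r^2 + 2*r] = -6*r^2 - 6*r + 2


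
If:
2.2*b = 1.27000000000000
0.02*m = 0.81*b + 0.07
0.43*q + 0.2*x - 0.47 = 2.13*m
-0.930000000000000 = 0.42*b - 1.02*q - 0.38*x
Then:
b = 0.58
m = 26.88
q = -534.49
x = 1437.78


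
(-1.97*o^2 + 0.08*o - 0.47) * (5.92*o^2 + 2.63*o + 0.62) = -11.6624*o^4 - 4.7075*o^3 - 3.7934*o^2 - 1.1865*o - 0.2914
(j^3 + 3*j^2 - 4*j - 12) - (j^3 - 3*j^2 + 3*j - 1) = 6*j^2 - 7*j - 11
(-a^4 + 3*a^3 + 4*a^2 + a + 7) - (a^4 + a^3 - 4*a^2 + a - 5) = -2*a^4 + 2*a^3 + 8*a^2 + 12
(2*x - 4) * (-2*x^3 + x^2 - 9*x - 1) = -4*x^4 + 10*x^3 - 22*x^2 + 34*x + 4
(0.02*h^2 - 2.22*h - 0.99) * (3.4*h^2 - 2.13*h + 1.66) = 0.068*h^4 - 7.5906*h^3 + 1.3958*h^2 - 1.5765*h - 1.6434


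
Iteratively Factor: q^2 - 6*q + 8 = (q - 2)*(q - 4)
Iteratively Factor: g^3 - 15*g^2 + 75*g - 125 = (g - 5)*(g^2 - 10*g + 25) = (g - 5)^2*(g - 5)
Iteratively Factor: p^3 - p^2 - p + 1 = (p - 1)*(p^2 - 1) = (p - 1)^2*(p + 1)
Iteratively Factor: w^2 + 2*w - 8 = (w - 2)*(w + 4)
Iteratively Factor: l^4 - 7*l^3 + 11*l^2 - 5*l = (l - 1)*(l^3 - 6*l^2 + 5*l) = (l - 1)^2*(l^2 - 5*l) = (l - 5)*(l - 1)^2*(l)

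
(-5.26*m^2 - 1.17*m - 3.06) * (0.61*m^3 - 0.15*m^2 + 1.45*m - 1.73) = -3.2086*m^5 + 0.0753*m^4 - 9.3181*m^3 + 7.8623*m^2 - 2.4129*m + 5.2938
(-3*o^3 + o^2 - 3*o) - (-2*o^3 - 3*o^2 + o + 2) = -o^3 + 4*o^2 - 4*o - 2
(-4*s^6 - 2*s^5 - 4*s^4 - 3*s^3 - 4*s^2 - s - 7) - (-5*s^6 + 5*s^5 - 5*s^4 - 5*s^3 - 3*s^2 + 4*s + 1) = s^6 - 7*s^5 + s^4 + 2*s^3 - s^2 - 5*s - 8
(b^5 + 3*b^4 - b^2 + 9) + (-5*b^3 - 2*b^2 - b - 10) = b^5 + 3*b^4 - 5*b^3 - 3*b^2 - b - 1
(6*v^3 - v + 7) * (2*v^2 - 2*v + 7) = 12*v^5 - 12*v^4 + 40*v^3 + 16*v^2 - 21*v + 49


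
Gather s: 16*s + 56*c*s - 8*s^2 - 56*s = -8*s^2 + s*(56*c - 40)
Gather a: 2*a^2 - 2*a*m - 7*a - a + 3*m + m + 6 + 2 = 2*a^2 + a*(-2*m - 8) + 4*m + 8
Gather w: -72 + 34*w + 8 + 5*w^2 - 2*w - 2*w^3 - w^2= -2*w^3 + 4*w^2 + 32*w - 64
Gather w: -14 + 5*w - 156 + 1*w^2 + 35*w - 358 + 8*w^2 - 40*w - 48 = 9*w^2 - 576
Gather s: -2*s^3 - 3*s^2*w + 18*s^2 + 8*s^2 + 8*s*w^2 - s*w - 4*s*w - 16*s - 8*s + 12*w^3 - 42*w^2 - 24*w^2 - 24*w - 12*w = -2*s^3 + s^2*(26 - 3*w) + s*(8*w^2 - 5*w - 24) + 12*w^3 - 66*w^2 - 36*w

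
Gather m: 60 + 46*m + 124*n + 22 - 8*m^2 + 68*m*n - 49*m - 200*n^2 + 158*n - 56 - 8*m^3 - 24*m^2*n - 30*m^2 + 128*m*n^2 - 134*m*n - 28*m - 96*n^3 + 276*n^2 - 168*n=-8*m^3 + m^2*(-24*n - 38) + m*(128*n^2 - 66*n - 31) - 96*n^3 + 76*n^2 + 114*n + 26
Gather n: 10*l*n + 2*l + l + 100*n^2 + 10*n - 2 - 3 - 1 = 3*l + 100*n^2 + n*(10*l + 10) - 6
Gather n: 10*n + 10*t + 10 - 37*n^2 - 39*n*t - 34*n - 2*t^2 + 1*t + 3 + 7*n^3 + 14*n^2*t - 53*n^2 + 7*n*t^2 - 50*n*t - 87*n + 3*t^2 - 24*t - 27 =7*n^3 + n^2*(14*t - 90) + n*(7*t^2 - 89*t - 111) + t^2 - 13*t - 14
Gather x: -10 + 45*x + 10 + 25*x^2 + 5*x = 25*x^2 + 50*x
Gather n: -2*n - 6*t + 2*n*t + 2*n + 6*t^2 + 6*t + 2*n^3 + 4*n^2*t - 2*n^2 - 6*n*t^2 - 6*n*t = 2*n^3 + n^2*(4*t - 2) + n*(-6*t^2 - 4*t) + 6*t^2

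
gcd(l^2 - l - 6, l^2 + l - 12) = l - 3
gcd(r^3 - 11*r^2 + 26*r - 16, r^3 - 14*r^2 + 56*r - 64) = r^2 - 10*r + 16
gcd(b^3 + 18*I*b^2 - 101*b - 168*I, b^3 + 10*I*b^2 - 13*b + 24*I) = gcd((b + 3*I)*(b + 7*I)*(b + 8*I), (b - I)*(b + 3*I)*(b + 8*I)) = b^2 + 11*I*b - 24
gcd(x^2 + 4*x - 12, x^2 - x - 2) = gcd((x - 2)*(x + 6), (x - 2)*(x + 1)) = x - 2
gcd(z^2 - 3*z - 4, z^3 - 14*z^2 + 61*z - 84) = z - 4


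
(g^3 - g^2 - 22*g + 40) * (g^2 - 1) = g^5 - g^4 - 23*g^3 + 41*g^2 + 22*g - 40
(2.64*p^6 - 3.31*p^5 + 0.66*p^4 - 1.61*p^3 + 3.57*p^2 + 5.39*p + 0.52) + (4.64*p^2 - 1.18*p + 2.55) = 2.64*p^6 - 3.31*p^5 + 0.66*p^4 - 1.61*p^3 + 8.21*p^2 + 4.21*p + 3.07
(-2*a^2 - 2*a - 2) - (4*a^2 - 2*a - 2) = -6*a^2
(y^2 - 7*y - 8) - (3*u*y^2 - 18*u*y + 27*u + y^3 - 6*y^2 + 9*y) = -3*u*y^2 + 18*u*y - 27*u - y^3 + 7*y^2 - 16*y - 8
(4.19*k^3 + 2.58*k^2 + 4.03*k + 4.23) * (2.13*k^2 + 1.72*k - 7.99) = 8.9247*k^5 + 12.7022*k^4 - 20.4566*k^3 - 4.6727*k^2 - 24.9241*k - 33.7977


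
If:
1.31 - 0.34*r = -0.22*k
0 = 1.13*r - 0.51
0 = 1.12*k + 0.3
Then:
No Solution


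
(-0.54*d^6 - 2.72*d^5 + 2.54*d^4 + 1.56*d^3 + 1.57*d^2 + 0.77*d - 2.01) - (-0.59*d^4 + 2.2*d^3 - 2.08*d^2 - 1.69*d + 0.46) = -0.54*d^6 - 2.72*d^5 + 3.13*d^4 - 0.64*d^3 + 3.65*d^2 + 2.46*d - 2.47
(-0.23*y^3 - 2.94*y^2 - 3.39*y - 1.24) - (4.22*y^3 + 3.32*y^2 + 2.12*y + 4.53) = -4.45*y^3 - 6.26*y^2 - 5.51*y - 5.77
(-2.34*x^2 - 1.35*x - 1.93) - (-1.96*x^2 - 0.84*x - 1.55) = -0.38*x^2 - 0.51*x - 0.38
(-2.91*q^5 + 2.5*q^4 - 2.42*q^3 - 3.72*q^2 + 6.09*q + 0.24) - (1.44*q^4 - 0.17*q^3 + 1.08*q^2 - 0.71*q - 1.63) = -2.91*q^5 + 1.06*q^4 - 2.25*q^3 - 4.8*q^2 + 6.8*q + 1.87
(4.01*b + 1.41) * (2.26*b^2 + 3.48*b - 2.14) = 9.0626*b^3 + 17.1414*b^2 - 3.6746*b - 3.0174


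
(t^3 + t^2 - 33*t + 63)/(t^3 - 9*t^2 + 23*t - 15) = (t^2 + 4*t - 21)/(t^2 - 6*t + 5)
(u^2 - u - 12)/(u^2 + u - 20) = (u + 3)/(u + 5)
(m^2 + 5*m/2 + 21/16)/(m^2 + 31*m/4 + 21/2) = (m + 3/4)/(m + 6)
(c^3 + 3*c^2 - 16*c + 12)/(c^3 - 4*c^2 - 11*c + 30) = (c^2 + 5*c - 6)/(c^2 - 2*c - 15)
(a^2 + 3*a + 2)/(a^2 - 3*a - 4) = (a + 2)/(a - 4)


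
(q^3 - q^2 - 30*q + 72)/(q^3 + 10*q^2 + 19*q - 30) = (q^2 - 7*q + 12)/(q^2 + 4*q - 5)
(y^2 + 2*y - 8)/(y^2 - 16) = (y - 2)/(y - 4)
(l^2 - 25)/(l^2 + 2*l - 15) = (l - 5)/(l - 3)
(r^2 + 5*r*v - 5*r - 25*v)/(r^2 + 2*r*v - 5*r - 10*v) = (r + 5*v)/(r + 2*v)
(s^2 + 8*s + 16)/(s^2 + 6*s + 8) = (s + 4)/(s + 2)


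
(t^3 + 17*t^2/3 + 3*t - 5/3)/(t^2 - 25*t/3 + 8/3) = (t^2 + 6*t + 5)/(t - 8)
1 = 1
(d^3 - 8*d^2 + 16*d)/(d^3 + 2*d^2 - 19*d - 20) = d*(d - 4)/(d^2 + 6*d + 5)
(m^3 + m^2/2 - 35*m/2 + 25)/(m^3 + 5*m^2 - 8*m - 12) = (2*m^2 + 5*m - 25)/(2*(m^2 + 7*m + 6))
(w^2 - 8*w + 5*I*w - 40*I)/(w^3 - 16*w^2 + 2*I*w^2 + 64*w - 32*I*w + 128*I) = (w + 5*I)/(w^2 + 2*w*(-4 + I) - 16*I)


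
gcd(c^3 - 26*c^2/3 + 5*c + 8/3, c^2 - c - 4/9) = c + 1/3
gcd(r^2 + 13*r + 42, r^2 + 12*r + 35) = r + 7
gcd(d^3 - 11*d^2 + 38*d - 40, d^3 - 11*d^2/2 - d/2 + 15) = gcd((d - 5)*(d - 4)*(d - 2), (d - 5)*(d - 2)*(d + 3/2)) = d^2 - 7*d + 10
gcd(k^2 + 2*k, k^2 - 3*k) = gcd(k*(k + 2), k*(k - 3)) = k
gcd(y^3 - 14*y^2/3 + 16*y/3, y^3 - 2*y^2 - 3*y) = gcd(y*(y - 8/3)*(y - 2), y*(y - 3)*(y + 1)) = y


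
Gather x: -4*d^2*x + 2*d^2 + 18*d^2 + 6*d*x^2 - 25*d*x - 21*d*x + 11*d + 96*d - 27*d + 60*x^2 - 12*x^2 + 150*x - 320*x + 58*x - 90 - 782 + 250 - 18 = 20*d^2 + 80*d + x^2*(6*d + 48) + x*(-4*d^2 - 46*d - 112) - 640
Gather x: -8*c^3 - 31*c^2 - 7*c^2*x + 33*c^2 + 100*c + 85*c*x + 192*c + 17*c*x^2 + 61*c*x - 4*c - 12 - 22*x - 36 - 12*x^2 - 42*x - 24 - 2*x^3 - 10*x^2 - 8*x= -8*c^3 + 2*c^2 + 288*c - 2*x^3 + x^2*(17*c - 22) + x*(-7*c^2 + 146*c - 72) - 72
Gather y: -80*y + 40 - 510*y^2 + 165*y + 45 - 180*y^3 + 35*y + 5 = -180*y^3 - 510*y^2 + 120*y + 90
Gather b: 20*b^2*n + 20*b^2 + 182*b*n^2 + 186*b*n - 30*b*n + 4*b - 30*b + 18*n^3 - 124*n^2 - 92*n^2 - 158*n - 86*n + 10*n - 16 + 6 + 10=b^2*(20*n + 20) + b*(182*n^2 + 156*n - 26) + 18*n^3 - 216*n^2 - 234*n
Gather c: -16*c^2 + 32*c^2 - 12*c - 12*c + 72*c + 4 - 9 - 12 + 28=16*c^2 + 48*c + 11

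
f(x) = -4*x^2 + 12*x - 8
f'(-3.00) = 36.00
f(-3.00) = -80.00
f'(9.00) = -60.00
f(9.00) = -224.00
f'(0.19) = 10.48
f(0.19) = -5.86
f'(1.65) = -1.20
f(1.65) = 0.91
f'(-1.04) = 20.32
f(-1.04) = -24.81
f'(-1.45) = 23.60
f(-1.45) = -33.81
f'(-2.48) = 31.84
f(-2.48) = -62.36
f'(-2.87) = 34.96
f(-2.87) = -75.39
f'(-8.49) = 79.92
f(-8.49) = -398.20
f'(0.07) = 11.44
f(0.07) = -7.18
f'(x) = 12 - 8*x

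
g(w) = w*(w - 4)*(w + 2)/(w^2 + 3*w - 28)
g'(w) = w*(-2*w - 3)*(w - 4)*(w + 2)/(w^2 + 3*w - 28)^2 + w*(w - 4)/(w^2 + 3*w - 28) + w*(w + 2)/(w^2 + 3*w - 28) + (w - 4)*(w + 2)/(w^2 + 3*w - 28)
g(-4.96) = 7.20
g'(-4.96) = -7.41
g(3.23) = 1.65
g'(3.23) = 0.67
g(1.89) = 0.83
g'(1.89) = 0.56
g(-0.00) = 0.00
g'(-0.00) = 0.29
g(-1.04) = -0.17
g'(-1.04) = 0.01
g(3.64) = 1.93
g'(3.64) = 0.69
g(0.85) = 0.31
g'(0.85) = 0.43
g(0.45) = 0.15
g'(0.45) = 0.37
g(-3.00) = 0.75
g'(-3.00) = -1.19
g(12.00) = 8.84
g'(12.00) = 0.90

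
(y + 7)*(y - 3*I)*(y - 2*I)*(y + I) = y^4 + 7*y^3 - 4*I*y^3 - y^2 - 28*I*y^2 - 7*y - 6*I*y - 42*I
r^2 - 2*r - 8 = (r - 4)*(r + 2)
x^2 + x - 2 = (x - 1)*(x + 2)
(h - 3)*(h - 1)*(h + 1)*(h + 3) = h^4 - 10*h^2 + 9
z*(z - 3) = z^2 - 3*z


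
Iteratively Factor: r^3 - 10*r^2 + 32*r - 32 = (r - 2)*(r^2 - 8*r + 16) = (r - 4)*(r - 2)*(r - 4)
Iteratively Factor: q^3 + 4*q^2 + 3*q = (q + 1)*(q^2 + 3*q) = q*(q + 1)*(q + 3)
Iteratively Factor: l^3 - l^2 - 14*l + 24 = (l - 2)*(l^2 + l - 12) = (l - 3)*(l - 2)*(l + 4)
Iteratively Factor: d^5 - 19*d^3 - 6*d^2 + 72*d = (d)*(d^4 - 19*d^2 - 6*d + 72) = d*(d + 3)*(d^3 - 3*d^2 - 10*d + 24) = d*(d - 4)*(d + 3)*(d^2 + d - 6) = d*(d - 4)*(d - 2)*(d + 3)*(d + 3)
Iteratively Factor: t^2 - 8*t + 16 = (t - 4)*(t - 4)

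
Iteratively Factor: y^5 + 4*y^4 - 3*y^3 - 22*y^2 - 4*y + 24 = (y - 2)*(y^4 + 6*y^3 + 9*y^2 - 4*y - 12) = (y - 2)*(y + 3)*(y^3 + 3*y^2 - 4) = (y - 2)*(y + 2)*(y + 3)*(y^2 + y - 2) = (y - 2)*(y + 2)^2*(y + 3)*(y - 1)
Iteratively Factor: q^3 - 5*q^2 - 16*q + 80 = (q - 5)*(q^2 - 16) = (q - 5)*(q - 4)*(q + 4)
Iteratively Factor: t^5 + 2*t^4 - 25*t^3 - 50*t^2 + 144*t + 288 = (t + 3)*(t^4 - t^3 - 22*t^2 + 16*t + 96) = (t - 3)*(t + 3)*(t^3 + 2*t^2 - 16*t - 32) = (t - 4)*(t - 3)*(t + 3)*(t^2 + 6*t + 8) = (t - 4)*(t - 3)*(t + 3)*(t + 4)*(t + 2)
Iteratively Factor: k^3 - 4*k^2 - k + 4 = (k - 1)*(k^2 - 3*k - 4) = (k - 1)*(k + 1)*(k - 4)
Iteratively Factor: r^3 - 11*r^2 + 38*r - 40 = (r - 5)*(r^2 - 6*r + 8) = (r - 5)*(r - 2)*(r - 4)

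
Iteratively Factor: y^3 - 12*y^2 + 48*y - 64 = (y - 4)*(y^2 - 8*y + 16) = (y - 4)^2*(y - 4)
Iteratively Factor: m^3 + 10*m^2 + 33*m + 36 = (m + 3)*(m^2 + 7*m + 12) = (m + 3)^2*(m + 4)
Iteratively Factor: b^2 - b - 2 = (b + 1)*(b - 2)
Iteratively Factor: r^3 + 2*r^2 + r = (r + 1)*(r^2 + r) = r*(r + 1)*(r + 1)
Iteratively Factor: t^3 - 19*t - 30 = (t - 5)*(t^2 + 5*t + 6) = (t - 5)*(t + 2)*(t + 3)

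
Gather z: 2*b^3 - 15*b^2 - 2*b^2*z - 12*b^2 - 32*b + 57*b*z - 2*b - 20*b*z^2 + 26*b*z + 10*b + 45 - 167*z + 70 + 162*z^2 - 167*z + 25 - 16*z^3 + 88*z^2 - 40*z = 2*b^3 - 27*b^2 - 24*b - 16*z^3 + z^2*(250 - 20*b) + z*(-2*b^2 + 83*b - 374) + 140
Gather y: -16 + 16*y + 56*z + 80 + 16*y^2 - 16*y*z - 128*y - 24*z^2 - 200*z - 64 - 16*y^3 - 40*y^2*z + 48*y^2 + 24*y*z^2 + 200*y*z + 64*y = -16*y^3 + y^2*(64 - 40*z) + y*(24*z^2 + 184*z - 48) - 24*z^2 - 144*z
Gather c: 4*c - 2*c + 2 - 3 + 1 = 2*c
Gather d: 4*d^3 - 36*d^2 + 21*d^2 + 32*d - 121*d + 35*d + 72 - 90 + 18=4*d^3 - 15*d^2 - 54*d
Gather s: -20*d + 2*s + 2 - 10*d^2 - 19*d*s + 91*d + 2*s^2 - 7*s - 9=-10*d^2 + 71*d + 2*s^2 + s*(-19*d - 5) - 7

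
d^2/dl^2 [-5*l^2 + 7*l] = -10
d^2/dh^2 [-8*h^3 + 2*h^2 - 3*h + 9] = 4 - 48*h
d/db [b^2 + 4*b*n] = 2*b + 4*n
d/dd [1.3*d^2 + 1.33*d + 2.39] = 2.6*d + 1.33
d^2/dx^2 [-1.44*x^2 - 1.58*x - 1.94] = -2.88000000000000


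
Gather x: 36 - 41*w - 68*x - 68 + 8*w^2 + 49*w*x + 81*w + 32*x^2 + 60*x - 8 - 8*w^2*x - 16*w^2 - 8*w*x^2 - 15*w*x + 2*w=-8*w^2 + 42*w + x^2*(32 - 8*w) + x*(-8*w^2 + 34*w - 8) - 40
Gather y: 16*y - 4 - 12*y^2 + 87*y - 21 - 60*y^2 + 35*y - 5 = -72*y^2 + 138*y - 30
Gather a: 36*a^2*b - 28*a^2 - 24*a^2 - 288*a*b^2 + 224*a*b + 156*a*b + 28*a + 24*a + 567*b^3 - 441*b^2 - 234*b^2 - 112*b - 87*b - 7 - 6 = a^2*(36*b - 52) + a*(-288*b^2 + 380*b + 52) + 567*b^3 - 675*b^2 - 199*b - 13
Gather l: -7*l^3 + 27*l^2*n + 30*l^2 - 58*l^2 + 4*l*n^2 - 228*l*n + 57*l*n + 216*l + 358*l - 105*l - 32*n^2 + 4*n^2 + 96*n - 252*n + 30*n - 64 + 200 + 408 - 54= -7*l^3 + l^2*(27*n - 28) + l*(4*n^2 - 171*n + 469) - 28*n^2 - 126*n + 490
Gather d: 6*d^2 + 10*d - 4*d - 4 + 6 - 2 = 6*d^2 + 6*d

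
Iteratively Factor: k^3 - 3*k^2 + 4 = (k - 2)*(k^2 - k - 2) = (k - 2)^2*(k + 1)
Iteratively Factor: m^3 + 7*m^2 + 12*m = (m + 3)*(m^2 + 4*m) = m*(m + 3)*(m + 4)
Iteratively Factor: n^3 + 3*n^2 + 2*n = (n + 1)*(n^2 + 2*n) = n*(n + 1)*(n + 2)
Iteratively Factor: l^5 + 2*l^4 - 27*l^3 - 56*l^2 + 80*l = (l + 4)*(l^4 - 2*l^3 - 19*l^2 + 20*l) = l*(l + 4)*(l^3 - 2*l^2 - 19*l + 20) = l*(l - 1)*(l + 4)*(l^2 - l - 20) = l*(l - 1)*(l + 4)^2*(l - 5)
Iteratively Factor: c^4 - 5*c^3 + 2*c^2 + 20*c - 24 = (c - 2)*(c^3 - 3*c^2 - 4*c + 12) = (c - 2)^2*(c^2 - c - 6) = (c - 2)^2*(c + 2)*(c - 3)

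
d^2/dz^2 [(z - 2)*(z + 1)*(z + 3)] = 6*z + 4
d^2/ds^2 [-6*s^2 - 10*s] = -12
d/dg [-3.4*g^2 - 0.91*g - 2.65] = -6.8*g - 0.91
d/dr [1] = 0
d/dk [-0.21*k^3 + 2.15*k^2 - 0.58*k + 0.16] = -0.63*k^2 + 4.3*k - 0.58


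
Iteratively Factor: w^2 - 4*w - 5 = (w - 5)*(w + 1)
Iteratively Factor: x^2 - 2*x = (x)*(x - 2)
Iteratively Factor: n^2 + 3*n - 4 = (n + 4)*(n - 1)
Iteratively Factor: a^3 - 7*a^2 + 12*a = (a - 4)*(a^2 - 3*a) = (a - 4)*(a - 3)*(a)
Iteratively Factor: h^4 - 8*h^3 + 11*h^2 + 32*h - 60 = (h + 2)*(h^3 - 10*h^2 + 31*h - 30) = (h - 3)*(h + 2)*(h^2 - 7*h + 10) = (h - 5)*(h - 3)*(h + 2)*(h - 2)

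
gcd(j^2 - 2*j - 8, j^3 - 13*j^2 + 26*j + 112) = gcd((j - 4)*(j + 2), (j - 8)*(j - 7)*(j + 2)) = j + 2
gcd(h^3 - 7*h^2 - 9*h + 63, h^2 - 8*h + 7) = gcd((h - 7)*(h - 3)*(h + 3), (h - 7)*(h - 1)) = h - 7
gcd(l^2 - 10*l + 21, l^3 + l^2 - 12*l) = l - 3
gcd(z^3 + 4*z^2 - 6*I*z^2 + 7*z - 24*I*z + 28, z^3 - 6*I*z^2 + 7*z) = z^2 - 6*I*z + 7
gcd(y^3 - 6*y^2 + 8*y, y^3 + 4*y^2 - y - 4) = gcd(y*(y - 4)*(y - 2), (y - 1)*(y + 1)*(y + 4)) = 1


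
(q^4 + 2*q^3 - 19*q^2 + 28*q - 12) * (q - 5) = q^5 - 3*q^4 - 29*q^3 + 123*q^2 - 152*q + 60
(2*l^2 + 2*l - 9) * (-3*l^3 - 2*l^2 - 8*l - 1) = -6*l^5 - 10*l^4 + 7*l^3 + 70*l + 9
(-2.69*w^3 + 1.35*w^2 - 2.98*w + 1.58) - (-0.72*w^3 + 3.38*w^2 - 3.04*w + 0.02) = -1.97*w^3 - 2.03*w^2 + 0.0600000000000001*w + 1.56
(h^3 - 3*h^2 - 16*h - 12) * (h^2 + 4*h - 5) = h^5 + h^4 - 33*h^3 - 61*h^2 + 32*h + 60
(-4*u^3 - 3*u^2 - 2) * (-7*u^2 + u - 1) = 28*u^5 + 17*u^4 + u^3 + 17*u^2 - 2*u + 2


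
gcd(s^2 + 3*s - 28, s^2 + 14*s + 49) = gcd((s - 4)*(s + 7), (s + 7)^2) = s + 7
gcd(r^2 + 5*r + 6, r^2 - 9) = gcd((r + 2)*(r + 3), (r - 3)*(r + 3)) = r + 3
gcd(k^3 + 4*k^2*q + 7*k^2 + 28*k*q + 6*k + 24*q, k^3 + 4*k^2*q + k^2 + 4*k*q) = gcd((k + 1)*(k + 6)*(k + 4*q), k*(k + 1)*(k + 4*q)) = k^2 + 4*k*q + k + 4*q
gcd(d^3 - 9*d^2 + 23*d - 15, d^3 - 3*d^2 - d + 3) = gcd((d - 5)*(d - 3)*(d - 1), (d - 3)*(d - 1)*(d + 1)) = d^2 - 4*d + 3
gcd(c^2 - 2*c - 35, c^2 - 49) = c - 7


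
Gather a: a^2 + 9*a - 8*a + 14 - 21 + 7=a^2 + a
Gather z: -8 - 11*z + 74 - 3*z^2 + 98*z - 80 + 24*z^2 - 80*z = 21*z^2 + 7*z - 14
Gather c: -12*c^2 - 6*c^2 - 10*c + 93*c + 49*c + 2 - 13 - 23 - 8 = -18*c^2 + 132*c - 42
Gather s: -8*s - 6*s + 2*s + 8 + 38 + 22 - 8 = 60 - 12*s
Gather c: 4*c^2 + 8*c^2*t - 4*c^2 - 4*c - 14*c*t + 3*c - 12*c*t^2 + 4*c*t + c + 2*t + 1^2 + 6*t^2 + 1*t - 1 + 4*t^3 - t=8*c^2*t + c*(-12*t^2 - 10*t) + 4*t^3 + 6*t^2 + 2*t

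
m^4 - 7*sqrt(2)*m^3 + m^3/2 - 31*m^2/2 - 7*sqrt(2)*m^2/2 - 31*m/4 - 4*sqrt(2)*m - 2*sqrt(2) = (m + 1/2)*(m - 8*sqrt(2))*(m + sqrt(2)/2)^2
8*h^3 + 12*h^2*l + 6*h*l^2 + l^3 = (2*h + l)^3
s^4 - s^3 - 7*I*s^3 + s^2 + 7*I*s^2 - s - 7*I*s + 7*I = (s - 1)*(s - 7*I)*(s - I)*(s + I)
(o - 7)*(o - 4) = o^2 - 11*o + 28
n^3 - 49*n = n*(n - 7)*(n + 7)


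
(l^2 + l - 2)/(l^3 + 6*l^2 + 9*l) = (l^2 + l - 2)/(l*(l^2 + 6*l + 9))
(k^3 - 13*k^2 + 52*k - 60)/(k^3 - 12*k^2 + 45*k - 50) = (k - 6)/(k - 5)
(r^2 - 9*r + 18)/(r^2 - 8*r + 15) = (r - 6)/(r - 5)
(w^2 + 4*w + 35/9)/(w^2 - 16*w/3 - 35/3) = (w + 7/3)/(w - 7)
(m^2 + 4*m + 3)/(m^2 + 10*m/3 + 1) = 3*(m + 1)/(3*m + 1)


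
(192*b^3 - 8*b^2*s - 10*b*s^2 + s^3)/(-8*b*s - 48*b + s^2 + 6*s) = (-24*b^2 - 2*b*s + s^2)/(s + 6)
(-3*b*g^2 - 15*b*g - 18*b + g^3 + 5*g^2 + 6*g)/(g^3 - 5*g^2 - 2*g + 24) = (-3*b*g - 9*b + g^2 + 3*g)/(g^2 - 7*g + 12)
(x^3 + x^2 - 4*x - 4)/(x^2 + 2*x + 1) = (x^2 - 4)/(x + 1)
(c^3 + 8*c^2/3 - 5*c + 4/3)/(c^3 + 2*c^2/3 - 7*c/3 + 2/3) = (c + 4)/(c + 2)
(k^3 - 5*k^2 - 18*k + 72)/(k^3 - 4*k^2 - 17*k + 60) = (k - 6)/(k - 5)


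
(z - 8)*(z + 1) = z^2 - 7*z - 8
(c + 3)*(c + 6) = c^2 + 9*c + 18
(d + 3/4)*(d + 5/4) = d^2 + 2*d + 15/16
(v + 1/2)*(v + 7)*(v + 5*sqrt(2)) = v^3 + 5*sqrt(2)*v^2 + 15*v^2/2 + 7*v/2 + 75*sqrt(2)*v/2 + 35*sqrt(2)/2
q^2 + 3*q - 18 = (q - 3)*(q + 6)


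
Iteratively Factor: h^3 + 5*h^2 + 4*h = (h + 4)*(h^2 + h) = h*(h + 4)*(h + 1)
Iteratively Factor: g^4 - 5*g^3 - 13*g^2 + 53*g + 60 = (g + 3)*(g^3 - 8*g^2 + 11*g + 20) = (g - 4)*(g + 3)*(g^2 - 4*g - 5) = (g - 5)*(g - 4)*(g + 3)*(g + 1)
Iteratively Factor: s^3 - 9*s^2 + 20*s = (s - 5)*(s^2 - 4*s) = (s - 5)*(s - 4)*(s)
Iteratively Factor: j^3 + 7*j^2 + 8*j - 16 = (j - 1)*(j^2 + 8*j + 16) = (j - 1)*(j + 4)*(j + 4)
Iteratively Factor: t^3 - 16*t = (t + 4)*(t^2 - 4*t) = t*(t + 4)*(t - 4)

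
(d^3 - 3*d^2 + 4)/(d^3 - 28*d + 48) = (d^2 - d - 2)/(d^2 + 2*d - 24)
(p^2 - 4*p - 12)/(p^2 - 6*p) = (p + 2)/p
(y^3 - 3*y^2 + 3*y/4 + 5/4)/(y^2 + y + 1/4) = (2*y^2 - 7*y + 5)/(2*y + 1)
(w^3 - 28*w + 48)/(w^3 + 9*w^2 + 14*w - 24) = (w^2 - 6*w + 8)/(w^2 + 3*w - 4)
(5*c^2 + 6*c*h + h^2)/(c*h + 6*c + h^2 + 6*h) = (5*c + h)/(h + 6)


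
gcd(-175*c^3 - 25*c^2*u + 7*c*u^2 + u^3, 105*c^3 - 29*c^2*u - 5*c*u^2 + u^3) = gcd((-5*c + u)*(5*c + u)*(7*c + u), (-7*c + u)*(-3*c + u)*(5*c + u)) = 5*c + u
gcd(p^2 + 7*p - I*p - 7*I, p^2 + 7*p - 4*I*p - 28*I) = p + 7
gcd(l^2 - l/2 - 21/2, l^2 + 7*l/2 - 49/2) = l - 7/2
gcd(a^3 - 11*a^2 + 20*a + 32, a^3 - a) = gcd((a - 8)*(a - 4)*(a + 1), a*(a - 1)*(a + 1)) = a + 1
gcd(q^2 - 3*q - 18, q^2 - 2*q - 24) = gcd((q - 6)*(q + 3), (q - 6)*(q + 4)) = q - 6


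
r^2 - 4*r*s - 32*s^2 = (r - 8*s)*(r + 4*s)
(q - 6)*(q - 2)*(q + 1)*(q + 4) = q^4 - 3*q^3 - 24*q^2 + 28*q + 48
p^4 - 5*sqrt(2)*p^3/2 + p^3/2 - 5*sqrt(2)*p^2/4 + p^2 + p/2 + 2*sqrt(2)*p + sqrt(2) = (p + 1/2)*(p - 2*sqrt(2))*(p - sqrt(2))*(p + sqrt(2)/2)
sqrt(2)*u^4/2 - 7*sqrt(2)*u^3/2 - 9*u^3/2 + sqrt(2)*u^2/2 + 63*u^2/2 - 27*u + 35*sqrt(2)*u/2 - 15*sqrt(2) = (u - 6)*(u - 1)*(u - 5*sqrt(2))*(sqrt(2)*u/2 + 1/2)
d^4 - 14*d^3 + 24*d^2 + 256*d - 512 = (d - 8)^2*(d - 2)*(d + 4)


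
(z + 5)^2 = z^2 + 10*z + 25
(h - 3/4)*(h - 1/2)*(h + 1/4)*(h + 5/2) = h^4 + 3*h^3/2 - 39*h^2/16 + h/4 + 15/64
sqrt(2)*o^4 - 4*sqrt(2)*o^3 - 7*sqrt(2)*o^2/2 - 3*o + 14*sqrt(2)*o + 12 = (o - 4)*(o - 3*sqrt(2)/2)*(o + sqrt(2))*(sqrt(2)*o + 1)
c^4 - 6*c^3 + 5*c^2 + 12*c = c*(c - 4)*(c - 3)*(c + 1)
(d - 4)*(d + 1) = d^2 - 3*d - 4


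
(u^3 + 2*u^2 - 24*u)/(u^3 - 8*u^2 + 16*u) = (u + 6)/(u - 4)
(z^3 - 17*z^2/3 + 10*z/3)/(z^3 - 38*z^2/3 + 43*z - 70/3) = z/(z - 7)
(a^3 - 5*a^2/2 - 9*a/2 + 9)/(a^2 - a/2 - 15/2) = (2*a^2 + a - 6)/(2*a + 5)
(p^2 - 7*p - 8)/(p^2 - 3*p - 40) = (p + 1)/(p + 5)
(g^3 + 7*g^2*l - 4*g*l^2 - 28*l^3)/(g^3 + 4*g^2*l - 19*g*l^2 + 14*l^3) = (g + 2*l)/(g - l)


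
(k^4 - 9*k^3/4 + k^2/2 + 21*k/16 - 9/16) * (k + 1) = k^5 - 5*k^4/4 - 7*k^3/4 + 29*k^2/16 + 3*k/4 - 9/16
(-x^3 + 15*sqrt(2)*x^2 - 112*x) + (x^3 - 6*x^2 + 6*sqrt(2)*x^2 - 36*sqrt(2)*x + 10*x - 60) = -6*x^2 + 21*sqrt(2)*x^2 - 102*x - 36*sqrt(2)*x - 60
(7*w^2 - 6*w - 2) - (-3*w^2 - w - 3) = 10*w^2 - 5*w + 1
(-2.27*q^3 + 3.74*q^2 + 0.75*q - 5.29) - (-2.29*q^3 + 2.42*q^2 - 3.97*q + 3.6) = 0.02*q^3 + 1.32*q^2 + 4.72*q - 8.89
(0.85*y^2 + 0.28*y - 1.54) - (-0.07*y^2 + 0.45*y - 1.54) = 0.92*y^2 - 0.17*y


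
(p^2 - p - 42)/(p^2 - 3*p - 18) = (-p^2 + p + 42)/(-p^2 + 3*p + 18)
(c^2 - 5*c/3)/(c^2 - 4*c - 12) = c*(5 - 3*c)/(3*(-c^2 + 4*c + 12))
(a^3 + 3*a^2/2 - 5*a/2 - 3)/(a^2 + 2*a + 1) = (a^2 + a/2 - 3)/(a + 1)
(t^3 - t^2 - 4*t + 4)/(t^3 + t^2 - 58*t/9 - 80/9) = 9*(t^2 - 3*t + 2)/(9*t^2 - 9*t - 40)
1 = 1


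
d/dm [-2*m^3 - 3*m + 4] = -6*m^2 - 3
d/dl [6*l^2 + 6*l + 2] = 12*l + 6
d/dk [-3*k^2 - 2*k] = -6*k - 2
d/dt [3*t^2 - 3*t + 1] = 6*t - 3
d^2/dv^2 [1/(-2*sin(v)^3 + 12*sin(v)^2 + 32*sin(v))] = (9*sin(v)^3 - 66*sin(v)^2 + 100*sin(v) + 384 + 136/sin(v) - 576/sin(v)^2 - 512/sin(v)^3)/(2*(sin(v) - 8)^3*(sin(v) + 2)^3)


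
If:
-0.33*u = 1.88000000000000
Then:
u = -5.70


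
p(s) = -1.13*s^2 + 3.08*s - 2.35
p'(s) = 3.08 - 2.26*s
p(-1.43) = -9.07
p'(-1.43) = 6.31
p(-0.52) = -4.26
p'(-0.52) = 4.26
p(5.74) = -21.90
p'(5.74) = -9.89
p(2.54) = -1.82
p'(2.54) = -2.66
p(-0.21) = -3.05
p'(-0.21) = 3.55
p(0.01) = -2.32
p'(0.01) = 3.06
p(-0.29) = -3.34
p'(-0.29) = 3.74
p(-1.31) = -8.32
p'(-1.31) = 6.04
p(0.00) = -2.35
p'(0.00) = 3.08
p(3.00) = -3.28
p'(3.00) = -3.70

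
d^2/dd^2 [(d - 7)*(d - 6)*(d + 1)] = 6*d - 24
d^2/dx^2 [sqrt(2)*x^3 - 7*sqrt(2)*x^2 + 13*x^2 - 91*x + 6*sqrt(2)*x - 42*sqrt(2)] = 6*sqrt(2)*x - 14*sqrt(2) + 26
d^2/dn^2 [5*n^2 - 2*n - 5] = 10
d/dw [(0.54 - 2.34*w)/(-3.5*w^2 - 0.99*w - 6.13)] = (-8.19*w^2 + 3.78*w + 14.8788)/(12.25*w^4 + 6.93*w^3 + 43.8901*w^2 + 12.1374*w + 37.5769)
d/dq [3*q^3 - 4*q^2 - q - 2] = 9*q^2 - 8*q - 1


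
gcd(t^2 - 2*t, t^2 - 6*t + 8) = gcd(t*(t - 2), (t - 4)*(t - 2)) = t - 2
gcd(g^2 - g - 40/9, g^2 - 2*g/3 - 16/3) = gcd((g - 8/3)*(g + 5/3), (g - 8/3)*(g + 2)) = g - 8/3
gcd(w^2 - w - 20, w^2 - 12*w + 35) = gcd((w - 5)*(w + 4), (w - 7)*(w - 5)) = w - 5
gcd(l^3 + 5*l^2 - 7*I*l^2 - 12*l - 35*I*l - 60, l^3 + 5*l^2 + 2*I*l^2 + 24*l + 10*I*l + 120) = l^2 + l*(5 - 4*I) - 20*I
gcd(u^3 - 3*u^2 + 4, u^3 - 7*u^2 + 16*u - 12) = u^2 - 4*u + 4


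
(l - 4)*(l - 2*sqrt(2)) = l^2 - 4*l - 2*sqrt(2)*l + 8*sqrt(2)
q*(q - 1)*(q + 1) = q^3 - q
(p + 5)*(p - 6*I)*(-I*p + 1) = -I*p^3 - 5*p^2 - 5*I*p^2 - 25*p - 6*I*p - 30*I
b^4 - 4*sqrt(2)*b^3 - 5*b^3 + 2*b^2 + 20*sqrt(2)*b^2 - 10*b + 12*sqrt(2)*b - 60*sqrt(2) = (b - 5)*(b - 3*sqrt(2))*(b - 2*sqrt(2))*(b + sqrt(2))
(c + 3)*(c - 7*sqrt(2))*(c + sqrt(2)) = c^3 - 6*sqrt(2)*c^2 + 3*c^2 - 18*sqrt(2)*c - 14*c - 42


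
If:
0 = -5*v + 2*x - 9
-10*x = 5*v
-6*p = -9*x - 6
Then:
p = 17/8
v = -3/2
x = 3/4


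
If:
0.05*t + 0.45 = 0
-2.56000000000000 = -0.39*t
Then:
No Solution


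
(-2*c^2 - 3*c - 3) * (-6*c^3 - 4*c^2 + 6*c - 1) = 12*c^5 + 26*c^4 + 18*c^3 - 4*c^2 - 15*c + 3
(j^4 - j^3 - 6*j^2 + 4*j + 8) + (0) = j^4 - j^3 - 6*j^2 + 4*j + 8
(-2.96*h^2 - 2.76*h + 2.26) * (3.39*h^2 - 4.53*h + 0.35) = -10.0344*h^4 + 4.0524*h^3 + 19.1282*h^2 - 11.2038*h + 0.791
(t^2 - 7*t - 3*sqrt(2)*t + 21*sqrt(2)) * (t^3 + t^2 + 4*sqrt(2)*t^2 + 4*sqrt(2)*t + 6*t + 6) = t^5 - 6*t^4 + sqrt(2)*t^4 - 25*t^3 - 6*sqrt(2)*t^3 - 25*sqrt(2)*t^2 + 108*t^2 + 126*t + 108*sqrt(2)*t + 126*sqrt(2)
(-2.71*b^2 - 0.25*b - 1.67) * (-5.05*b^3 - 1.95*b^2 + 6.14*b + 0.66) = 13.6855*b^5 + 6.547*b^4 - 7.7184*b^3 - 0.0670999999999999*b^2 - 10.4188*b - 1.1022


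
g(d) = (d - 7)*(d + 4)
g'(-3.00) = -9.00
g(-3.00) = -10.00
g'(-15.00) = -33.00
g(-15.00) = 242.00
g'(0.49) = -2.02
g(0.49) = -29.23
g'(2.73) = 2.46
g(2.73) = -28.74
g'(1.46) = -0.08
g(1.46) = -30.25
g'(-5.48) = -13.96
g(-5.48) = 18.47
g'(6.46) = 9.92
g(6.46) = -5.65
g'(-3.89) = -10.78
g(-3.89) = -1.20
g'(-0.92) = -4.84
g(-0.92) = -24.39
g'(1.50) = 0.00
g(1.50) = -30.25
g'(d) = 2*d - 3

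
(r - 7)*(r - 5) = r^2 - 12*r + 35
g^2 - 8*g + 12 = (g - 6)*(g - 2)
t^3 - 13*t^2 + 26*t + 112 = (t - 8)*(t - 7)*(t + 2)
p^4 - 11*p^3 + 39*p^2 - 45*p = p*(p - 5)*(p - 3)^2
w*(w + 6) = w^2 + 6*w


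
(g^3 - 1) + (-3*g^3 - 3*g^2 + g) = -2*g^3 - 3*g^2 + g - 1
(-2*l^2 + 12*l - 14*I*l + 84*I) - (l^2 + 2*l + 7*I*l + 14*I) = -3*l^2 + 10*l - 21*I*l + 70*I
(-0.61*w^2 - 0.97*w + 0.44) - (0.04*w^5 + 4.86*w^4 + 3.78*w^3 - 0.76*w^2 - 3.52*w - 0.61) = -0.04*w^5 - 4.86*w^4 - 3.78*w^3 + 0.15*w^2 + 2.55*w + 1.05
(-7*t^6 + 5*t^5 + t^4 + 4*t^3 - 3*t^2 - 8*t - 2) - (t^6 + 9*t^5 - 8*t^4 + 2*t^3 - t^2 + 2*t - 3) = -8*t^6 - 4*t^5 + 9*t^4 + 2*t^3 - 2*t^2 - 10*t + 1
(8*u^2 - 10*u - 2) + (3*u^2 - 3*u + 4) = 11*u^2 - 13*u + 2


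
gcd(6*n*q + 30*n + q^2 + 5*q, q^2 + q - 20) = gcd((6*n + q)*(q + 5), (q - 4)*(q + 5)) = q + 5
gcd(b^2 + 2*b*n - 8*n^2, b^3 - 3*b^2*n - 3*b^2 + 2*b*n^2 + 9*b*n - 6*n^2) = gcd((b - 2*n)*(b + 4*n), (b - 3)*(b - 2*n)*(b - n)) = b - 2*n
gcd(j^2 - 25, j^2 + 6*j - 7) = 1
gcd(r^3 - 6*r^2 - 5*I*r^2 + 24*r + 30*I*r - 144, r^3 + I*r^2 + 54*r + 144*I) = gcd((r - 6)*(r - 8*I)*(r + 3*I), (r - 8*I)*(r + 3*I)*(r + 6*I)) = r^2 - 5*I*r + 24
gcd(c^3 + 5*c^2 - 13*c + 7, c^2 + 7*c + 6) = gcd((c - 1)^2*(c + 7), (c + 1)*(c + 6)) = 1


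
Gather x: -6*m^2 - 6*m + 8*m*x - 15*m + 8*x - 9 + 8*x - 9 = -6*m^2 - 21*m + x*(8*m + 16) - 18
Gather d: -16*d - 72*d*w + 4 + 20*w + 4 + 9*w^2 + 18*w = d*(-72*w - 16) + 9*w^2 + 38*w + 8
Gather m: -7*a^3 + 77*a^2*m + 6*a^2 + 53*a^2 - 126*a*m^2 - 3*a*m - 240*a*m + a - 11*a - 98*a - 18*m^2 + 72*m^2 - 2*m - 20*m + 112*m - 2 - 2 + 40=-7*a^3 + 59*a^2 - 108*a + m^2*(54 - 126*a) + m*(77*a^2 - 243*a + 90) + 36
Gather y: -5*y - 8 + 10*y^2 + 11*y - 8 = 10*y^2 + 6*y - 16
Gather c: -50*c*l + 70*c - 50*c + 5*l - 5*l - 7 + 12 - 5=c*(20 - 50*l)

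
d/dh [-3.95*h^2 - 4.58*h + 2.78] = -7.9*h - 4.58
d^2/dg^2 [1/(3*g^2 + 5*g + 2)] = 2*(-9*g^2 - 15*g + (6*g + 5)^2 - 6)/(3*g^2 + 5*g + 2)^3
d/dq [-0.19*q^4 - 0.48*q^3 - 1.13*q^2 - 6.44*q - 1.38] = -0.76*q^3 - 1.44*q^2 - 2.26*q - 6.44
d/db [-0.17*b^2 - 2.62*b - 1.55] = -0.34*b - 2.62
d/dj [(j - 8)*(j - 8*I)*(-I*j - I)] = -3*I*j^2 + j*(-16 + 14*I) + 56 + 8*I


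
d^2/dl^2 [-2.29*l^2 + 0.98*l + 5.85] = -4.58000000000000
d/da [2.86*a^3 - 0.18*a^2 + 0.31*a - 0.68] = 8.58*a^2 - 0.36*a + 0.31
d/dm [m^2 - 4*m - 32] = 2*m - 4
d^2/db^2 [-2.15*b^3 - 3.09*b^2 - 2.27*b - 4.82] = -12.9*b - 6.18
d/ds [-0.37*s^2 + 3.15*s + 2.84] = 3.15 - 0.74*s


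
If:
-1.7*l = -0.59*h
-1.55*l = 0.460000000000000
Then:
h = -0.86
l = -0.30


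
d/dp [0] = 0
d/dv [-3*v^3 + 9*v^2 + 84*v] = -9*v^2 + 18*v + 84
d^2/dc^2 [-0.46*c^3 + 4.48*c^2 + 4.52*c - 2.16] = 8.96 - 2.76*c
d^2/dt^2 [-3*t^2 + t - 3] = -6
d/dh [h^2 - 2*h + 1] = 2*h - 2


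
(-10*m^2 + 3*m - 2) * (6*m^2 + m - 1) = -60*m^4 + 8*m^3 + m^2 - 5*m + 2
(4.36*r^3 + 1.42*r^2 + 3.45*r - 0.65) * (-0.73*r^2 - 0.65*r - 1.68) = -3.1828*r^5 - 3.8706*r^4 - 10.7663*r^3 - 4.1536*r^2 - 5.3735*r + 1.092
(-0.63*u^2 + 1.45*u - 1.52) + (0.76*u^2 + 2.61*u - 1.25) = 0.13*u^2 + 4.06*u - 2.77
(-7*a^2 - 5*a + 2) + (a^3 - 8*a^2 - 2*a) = a^3 - 15*a^2 - 7*a + 2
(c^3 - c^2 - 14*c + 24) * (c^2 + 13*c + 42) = c^5 + 12*c^4 + 15*c^3 - 200*c^2 - 276*c + 1008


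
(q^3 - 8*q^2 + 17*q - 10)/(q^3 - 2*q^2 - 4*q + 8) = (q^2 - 6*q + 5)/(q^2 - 4)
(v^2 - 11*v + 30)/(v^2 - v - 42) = (-v^2 + 11*v - 30)/(-v^2 + v + 42)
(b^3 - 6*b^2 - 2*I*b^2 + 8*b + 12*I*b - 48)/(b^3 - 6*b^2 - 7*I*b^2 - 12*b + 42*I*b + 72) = (b + 2*I)/(b - 3*I)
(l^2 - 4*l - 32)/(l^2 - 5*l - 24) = (l + 4)/(l + 3)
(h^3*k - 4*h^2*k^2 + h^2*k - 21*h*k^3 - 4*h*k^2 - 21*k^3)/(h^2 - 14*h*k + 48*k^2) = k*(h^3 - 4*h^2*k + h^2 - 21*h*k^2 - 4*h*k - 21*k^2)/(h^2 - 14*h*k + 48*k^2)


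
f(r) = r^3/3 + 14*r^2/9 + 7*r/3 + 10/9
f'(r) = r^2 + 28*r/9 + 7/3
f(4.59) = 76.83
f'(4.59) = 37.68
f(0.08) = 1.31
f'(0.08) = 2.59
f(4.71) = 81.44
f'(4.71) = 39.17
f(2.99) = 30.90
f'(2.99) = 20.58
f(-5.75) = -24.24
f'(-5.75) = 17.51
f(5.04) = 95.06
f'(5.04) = 43.41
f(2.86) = 28.31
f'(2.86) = 19.41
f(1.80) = 12.30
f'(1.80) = 11.17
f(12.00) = 829.11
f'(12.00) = 183.67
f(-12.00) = -378.89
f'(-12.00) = 109.00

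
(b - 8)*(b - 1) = b^2 - 9*b + 8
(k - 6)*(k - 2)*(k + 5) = k^3 - 3*k^2 - 28*k + 60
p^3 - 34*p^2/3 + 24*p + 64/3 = (p - 8)*(p - 4)*(p + 2/3)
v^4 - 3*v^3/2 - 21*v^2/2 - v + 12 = (v - 4)*(v - 1)*(v + 3/2)*(v + 2)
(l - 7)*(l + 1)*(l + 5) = l^3 - l^2 - 37*l - 35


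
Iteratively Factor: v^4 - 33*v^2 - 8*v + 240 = (v + 4)*(v^3 - 4*v^2 - 17*v + 60) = (v - 3)*(v + 4)*(v^2 - v - 20) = (v - 3)*(v + 4)^2*(v - 5)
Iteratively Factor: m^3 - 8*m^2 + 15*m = (m - 3)*(m^2 - 5*m) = m*(m - 3)*(m - 5)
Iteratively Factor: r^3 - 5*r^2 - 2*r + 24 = (r - 4)*(r^2 - r - 6) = (r - 4)*(r - 3)*(r + 2)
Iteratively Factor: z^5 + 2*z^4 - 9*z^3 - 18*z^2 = (z + 3)*(z^4 - z^3 - 6*z^2) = (z + 2)*(z + 3)*(z^3 - 3*z^2) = z*(z + 2)*(z + 3)*(z^2 - 3*z) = z^2*(z + 2)*(z + 3)*(z - 3)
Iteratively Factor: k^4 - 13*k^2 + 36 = (k - 3)*(k^3 + 3*k^2 - 4*k - 12) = (k - 3)*(k + 2)*(k^2 + k - 6) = (k - 3)*(k + 2)*(k + 3)*(k - 2)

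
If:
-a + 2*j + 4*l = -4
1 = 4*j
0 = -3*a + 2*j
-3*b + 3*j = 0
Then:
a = 1/6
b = 1/4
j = 1/4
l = -13/12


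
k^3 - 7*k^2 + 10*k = k*(k - 5)*(k - 2)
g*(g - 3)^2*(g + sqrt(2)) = g^4 - 6*g^3 + sqrt(2)*g^3 - 6*sqrt(2)*g^2 + 9*g^2 + 9*sqrt(2)*g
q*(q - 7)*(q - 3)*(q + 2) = q^4 - 8*q^3 + q^2 + 42*q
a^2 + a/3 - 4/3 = (a - 1)*(a + 4/3)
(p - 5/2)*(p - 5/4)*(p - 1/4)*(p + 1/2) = p^4 - 7*p^3/2 + 33*p^2/16 + 5*p/4 - 25/64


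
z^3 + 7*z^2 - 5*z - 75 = (z - 3)*(z + 5)^2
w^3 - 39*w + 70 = (w - 5)*(w - 2)*(w + 7)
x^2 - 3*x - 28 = (x - 7)*(x + 4)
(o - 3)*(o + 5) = o^2 + 2*o - 15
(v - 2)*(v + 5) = v^2 + 3*v - 10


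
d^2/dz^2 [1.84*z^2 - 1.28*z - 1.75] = 3.68000000000000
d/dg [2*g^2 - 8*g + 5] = 4*g - 8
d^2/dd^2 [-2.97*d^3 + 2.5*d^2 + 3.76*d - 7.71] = 5.0 - 17.82*d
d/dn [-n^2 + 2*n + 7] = 2 - 2*n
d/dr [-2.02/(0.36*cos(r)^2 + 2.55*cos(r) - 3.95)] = -(1.4544*cos(r) + 5.151)*sin(r)/(0.36*cos(r)^2 + 2.55*cos(r) - 3.95)^2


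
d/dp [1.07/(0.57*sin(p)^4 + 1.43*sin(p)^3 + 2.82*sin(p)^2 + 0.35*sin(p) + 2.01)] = (-7.8645*sin(p) + 0.6099*sin(3*p) + 2.29515*cos(2*p) - 2.66965)*cos(p)/(0.57*sin(p)^4 + 1.43*sin(p)^3 + 2.82*sin(p)^2 + 0.35*sin(p) + 2.01)^2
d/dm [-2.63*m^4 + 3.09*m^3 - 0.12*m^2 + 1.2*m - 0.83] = -10.52*m^3 + 9.27*m^2 - 0.24*m + 1.2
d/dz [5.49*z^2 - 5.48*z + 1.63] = 10.98*z - 5.48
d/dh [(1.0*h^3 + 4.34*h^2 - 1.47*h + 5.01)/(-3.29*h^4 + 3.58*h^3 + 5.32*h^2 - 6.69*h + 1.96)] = (3.29*h^6 + 28.5572*h^5 - 24.7261*h^4 + 63.0768*h^3 - 69.1416*h^2 - 36.2936*h + 30.6357)/(10.8241*h^8 - 23.5564*h^7 - 22.1892*h^6 + 82.1114*h^5 - 32.4948*h^4 - 57.148*h^3 + 65.6105*h^2 - 26.2248*h + 3.8416)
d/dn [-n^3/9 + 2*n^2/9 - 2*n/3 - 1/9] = -n^2/3 + 4*n/9 - 2/3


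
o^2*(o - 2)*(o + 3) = o^4 + o^3 - 6*o^2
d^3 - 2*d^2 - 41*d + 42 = (d - 7)*(d - 1)*(d + 6)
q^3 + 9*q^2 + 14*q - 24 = (q - 1)*(q + 4)*(q + 6)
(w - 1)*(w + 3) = w^2 + 2*w - 3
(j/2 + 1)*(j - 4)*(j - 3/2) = j^3/2 - 7*j^2/4 - 5*j/2 + 6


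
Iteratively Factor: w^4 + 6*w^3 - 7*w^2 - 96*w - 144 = (w + 3)*(w^3 + 3*w^2 - 16*w - 48) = (w + 3)*(w + 4)*(w^2 - w - 12) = (w + 3)^2*(w + 4)*(w - 4)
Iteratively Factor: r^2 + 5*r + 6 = (r + 3)*(r + 2)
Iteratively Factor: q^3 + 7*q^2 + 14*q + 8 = (q + 2)*(q^2 + 5*q + 4) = (q + 1)*(q + 2)*(q + 4)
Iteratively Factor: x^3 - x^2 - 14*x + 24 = (x + 4)*(x^2 - 5*x + 6) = (x - 3)*(x + 4)*(x - 2)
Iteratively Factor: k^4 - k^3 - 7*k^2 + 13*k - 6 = (k - 1)*(k^3 - 7*k + 6) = (k - 1)*(k + 3)*(k^2 - 3*k + 2) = (k - 1)^2*(k + 3)*(k - 2)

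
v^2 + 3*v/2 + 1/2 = (v + 1/2)*(v + 1)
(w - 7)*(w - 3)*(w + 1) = w^3 - 9*w^2 + 11*w + 21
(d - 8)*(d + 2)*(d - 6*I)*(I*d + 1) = I*d^4 + 7*d^3 - 6*I*d^3 - 42*d^2 - 22*I*d^2 - 112*d + 36*I*d + 96*I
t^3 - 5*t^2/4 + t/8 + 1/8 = (t - 1)*(t - 1/2)*(t + 1/4)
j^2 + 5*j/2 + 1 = (j + 1/2)*(j + 2)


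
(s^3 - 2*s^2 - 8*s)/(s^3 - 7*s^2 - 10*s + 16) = s*(s - 4)/(s^2 - 9*s + 8)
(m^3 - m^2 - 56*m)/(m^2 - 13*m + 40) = m*(m + 7)/(m - 5)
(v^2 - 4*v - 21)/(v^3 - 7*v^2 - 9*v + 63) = 1/(v - 3)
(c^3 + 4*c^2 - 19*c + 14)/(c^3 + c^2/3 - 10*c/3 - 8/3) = 3*(c^2 + 6*c - 7)/(3*c^2 + 7*c + 4)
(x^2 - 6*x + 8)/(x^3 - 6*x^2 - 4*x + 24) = (x - 4)/(x^2 - 4*x - 12)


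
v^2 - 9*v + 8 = (v - 8)*(v - 1)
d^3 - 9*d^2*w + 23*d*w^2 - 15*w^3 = (d - 5*w)*(d - 3*w)*(d - w)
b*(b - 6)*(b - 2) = b^3 - 8*b^2 + 12*b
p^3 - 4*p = p*(p - 2)*(p + 2)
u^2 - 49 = (u - 7)*(u + 7)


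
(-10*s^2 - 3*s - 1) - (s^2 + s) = -11*s^2 - 4*s - 1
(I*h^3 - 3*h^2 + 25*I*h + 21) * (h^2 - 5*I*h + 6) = I*h^5 + 2*h^4 + 46*I*h^3 + 128*h^2 + 45*I*h + 126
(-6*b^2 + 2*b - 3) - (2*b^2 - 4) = -8*b^2 + 2*b + 1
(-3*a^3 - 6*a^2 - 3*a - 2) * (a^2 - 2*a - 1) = -3*a^5 + 12*a^3 + 10*a^2 + 7*a + 2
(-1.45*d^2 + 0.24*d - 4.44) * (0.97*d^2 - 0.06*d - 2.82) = -1.4065*d^4 + 0.3198*d^3 - 0.232200000000001*d^2 - 0.4104*d + 12.5208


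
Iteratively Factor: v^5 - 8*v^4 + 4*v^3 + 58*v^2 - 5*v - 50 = (v - 5)*(v^4 - 3*v^3 - 11*v^2 + 3*v + 10) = (v - 5)^2*(v^3 + 2*v^2 - v - 2) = (v - 5)^2*(v - 1)*(v^2 + 3*v + 2) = (v - 5)^2*(v - 1)*(v + 1)*(v + 2)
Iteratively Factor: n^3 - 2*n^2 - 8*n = (n + 2)*(n^2 - 4*n) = (n - 4)*(n + 2)*(n)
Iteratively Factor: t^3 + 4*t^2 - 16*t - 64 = (t + 4)*(t^2 - 16) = (t - 4)*(t + 4)*(t + 4)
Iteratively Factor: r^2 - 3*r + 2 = (r - 1)*(r - 2)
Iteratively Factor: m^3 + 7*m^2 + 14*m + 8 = (m + 1)*(m^2 + 6*m + 8) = (m + 1)*(m + 2)*(m + 4)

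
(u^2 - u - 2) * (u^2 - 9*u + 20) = u^4 - 10*u^3 + 27*u^2 - 2*u - 40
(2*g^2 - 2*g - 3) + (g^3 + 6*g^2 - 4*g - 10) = g^3 + 8*g^2 - 6*g - 13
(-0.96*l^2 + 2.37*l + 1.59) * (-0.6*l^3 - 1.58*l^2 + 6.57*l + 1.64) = 0.576*l^5 + 0.0948*l^4 - 11.0058*l^3 + 11.4843*l^2 + 14.3331*l + 2.6076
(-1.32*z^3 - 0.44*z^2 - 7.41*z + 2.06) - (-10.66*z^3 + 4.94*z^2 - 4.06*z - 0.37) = 9.34*z^3 - 5.38*z^2 - 3.35*z + 2.43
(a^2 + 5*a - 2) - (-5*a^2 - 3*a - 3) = 6*a^2 + 8*a + 1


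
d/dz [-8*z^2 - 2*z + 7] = -16*z - 2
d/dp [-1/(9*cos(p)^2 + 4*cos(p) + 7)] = -2*(9*cos(p) + 2)*sin(p)/(9*cos(p)^2 + 4*cos(p) + 7)^2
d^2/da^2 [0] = 0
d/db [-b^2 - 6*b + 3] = -2*b - 6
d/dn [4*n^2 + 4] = 8*n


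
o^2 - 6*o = o*(o - 6)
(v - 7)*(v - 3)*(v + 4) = v^3 - 6*v^2 - 19*v + 84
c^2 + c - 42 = (c - 6)*(c + 7)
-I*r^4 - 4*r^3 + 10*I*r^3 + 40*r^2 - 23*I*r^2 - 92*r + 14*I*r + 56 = (r - 7)*(r - 2)*(r - 4*I)*(-I*r + I)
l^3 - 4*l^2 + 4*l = l*(l - 2)^2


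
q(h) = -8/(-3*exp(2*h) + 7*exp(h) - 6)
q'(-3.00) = 0.08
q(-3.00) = 1.41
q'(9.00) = 0.00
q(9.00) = 0.00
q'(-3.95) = 0.03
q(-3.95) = 1.36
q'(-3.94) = 0.03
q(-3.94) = 1.36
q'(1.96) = -0.17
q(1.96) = 0.07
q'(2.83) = -0.02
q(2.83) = 0.01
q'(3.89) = -0.00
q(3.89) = 0.00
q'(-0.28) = 2.54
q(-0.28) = 3.30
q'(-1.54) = 0.46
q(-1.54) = 1.73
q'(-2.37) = 0.17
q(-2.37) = 1.49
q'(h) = -8*(6*exp(2*h) - 7*exp(h))/(-3*exp(2*h) + 7*exp(h) - 6)^2 = (56 - 48*exp(h))*exp(h)/(3*exp(2*h) - 7*exp(h) + 6)^2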